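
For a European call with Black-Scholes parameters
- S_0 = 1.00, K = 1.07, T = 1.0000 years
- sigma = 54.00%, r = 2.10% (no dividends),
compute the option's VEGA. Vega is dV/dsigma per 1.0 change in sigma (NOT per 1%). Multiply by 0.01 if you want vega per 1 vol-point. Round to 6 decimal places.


Answer: Vega = 0.392275

Derivation:
d1 = 0.1835950954; d2 = -0.3564049046
phi(d1) = 0.3922750164; exp(-qT) = 1.0000000000; exp(-rT) = 0.9792189646
Vega = S * exp(-qT) * phi(d1) * sqrt(T) = 1.0000 * 1.0000000000 * 0.3922750164 * 1.0000000000 = 0.392275


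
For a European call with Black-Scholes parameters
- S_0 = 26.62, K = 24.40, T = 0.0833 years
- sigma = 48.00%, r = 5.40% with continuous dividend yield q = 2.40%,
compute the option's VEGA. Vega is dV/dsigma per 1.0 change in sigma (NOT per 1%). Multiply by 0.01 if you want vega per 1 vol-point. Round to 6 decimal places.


d1 = 0.7158759515; d2 = 0.5773396024
phi(d1) = 0.3087641006; exp(-qT) = 0.9980027971; exp(-rT) = 0.9955119017
Vega = S * exp(-qT) * phi(d1) * sqrt(T) = 26.6200 * 0.9980027971 * 0.3087641006 * 0.2886173938 = 2.367495

Answer: Vega = 2.367495


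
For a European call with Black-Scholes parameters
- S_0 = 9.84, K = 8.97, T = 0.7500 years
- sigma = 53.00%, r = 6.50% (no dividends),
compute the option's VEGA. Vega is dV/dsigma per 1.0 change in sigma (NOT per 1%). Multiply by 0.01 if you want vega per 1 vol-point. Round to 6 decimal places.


d1 = 0.5373879027; d2 = 0.0783944387
phi(d1) = 0.3453035436; exp(-qT) = 1.0000000000; exp(-rT) = 0.9524192047
Vega = S * exp(-qT) * phi(d1) * sqrt(T) = 9.8400 * 1.0000000000 * 0.3453035436 * 0.8660254038 = 2.942570

Answer: Vega = 2.942570


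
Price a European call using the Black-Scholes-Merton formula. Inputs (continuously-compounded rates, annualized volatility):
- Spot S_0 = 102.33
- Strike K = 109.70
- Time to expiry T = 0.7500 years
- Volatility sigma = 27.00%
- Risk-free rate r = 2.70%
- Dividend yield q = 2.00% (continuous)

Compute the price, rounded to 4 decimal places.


d1 = (ln(S/K) + (r - q + 0.5*sigma^2) * T) / (sigma * sqrt(T)) = -0.15806132
d2 = d1 - sigma * sqrt(T) = -0.39188818
exp(-rT) = 0.97995365; exp(-qT) = 0.98511194
C = S_0 * exp(-qT) * N(d1) - K * exp(-rT) * N(d2)
N(d1) = 0.43720424; N(d2) = 0.34757042
C = 102.3300 * 0.98511194 * 0.43720424 - 109.7000 * 0.97995365 * 0.34757042 = 6.7089

Answer: Price = 6.7089


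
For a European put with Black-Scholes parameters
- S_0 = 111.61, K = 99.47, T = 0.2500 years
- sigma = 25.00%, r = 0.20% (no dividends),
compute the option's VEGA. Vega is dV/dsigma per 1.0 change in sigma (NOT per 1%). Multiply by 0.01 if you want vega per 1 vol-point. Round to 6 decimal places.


Answer: Vega = 13.668764

Derivation:
d1 = 0.9877364840; d2 = 0.8627364840
phi(d1) = 0.2449379872; exp(-qT) = 1.0000000000; exp(-rT) = 0.9995001250
Vega = S * exp(-qT) * phi(d1) * sqrt(T) = 111.6100 * 1.0000000000 * 0.2449379872 * 0.5000000000 = 13.668764


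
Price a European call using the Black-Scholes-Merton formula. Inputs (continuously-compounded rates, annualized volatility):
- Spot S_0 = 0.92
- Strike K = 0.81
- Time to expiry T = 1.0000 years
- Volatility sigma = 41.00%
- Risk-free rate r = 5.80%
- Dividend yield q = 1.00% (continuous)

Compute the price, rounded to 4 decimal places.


d1 = (ln(S/K) + (r - q + 0.5*sigma^2) * T) / (sigma * sqrt(T)) = 0.63265713
d2 = d1 - sigma * sqrt(T) = 0.22265713
exp(-rT) = 0.94364995; exp(-qT) = 0.99004983
C = S_0 * exp(-qT) * N(d1) - K * exp(-rT) * N(d2)
N(d1) = 0.73652121; N(d2) = 0.58809881
C = 0.9200 * 0.99004983 * 0.73652121 - 0.8100 * 0.94364995 * 0.58809881 = 0.2213

Answer: Price = 0.2213


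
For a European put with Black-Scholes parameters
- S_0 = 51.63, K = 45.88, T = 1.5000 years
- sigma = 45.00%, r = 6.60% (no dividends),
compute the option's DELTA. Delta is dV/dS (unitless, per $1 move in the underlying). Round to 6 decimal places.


d1 = 0.6694339463; d2 = 0.1182987542
phi(d1) = 0.3188579933; exp(-qT) = 1.0000000000; exp(-rT) = 0.9057427080
N(-d1) = 0.2516093516
Delta = -exp(-qT) * N(-d1) = -1.0000000000 * 0.2516093516 = -0.251609

Answer: Delta = -0.251609


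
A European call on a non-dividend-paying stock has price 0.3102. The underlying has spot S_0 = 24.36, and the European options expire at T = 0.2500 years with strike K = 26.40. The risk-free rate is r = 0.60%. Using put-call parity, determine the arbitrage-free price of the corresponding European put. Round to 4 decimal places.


Put-call parity: C - P = S_0 * exp(-qT) - K * exp(-rT).
S_0 * exp(-qT) = 24.3600 * 1.00000000 = 24.36000000
K * exp(-rT) = 26.4000 * 0.99850112 = 26.36042969
P = C - S*exp(-qT) + K*exp(-rT)
P = 0.3102 - 24.36000000 + 26.36042969 = 2.3106

Answer: Put price = 2.3106


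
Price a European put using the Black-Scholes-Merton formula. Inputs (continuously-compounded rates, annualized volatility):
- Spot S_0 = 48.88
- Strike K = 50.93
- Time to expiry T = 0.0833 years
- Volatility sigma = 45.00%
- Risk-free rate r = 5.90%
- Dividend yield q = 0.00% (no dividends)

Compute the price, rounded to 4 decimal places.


Answer: Price = 3.5768

Derivation:
d1 = (ln(S/K) + (r - q + 0.5*sigma^2) * T) / (sigma * sqrt(T)) = -0.21354685
d2 = d1 - sigma * sqrt(T) = -0.34342468
exp(-rT) = 0.99509736; exp(-qT) = 1.00000000
P = K * exp(-rT) * N(-d2) - S_0 * exp(-qT) * N(-d1)
N(-d1) = 0.58454978; N(-d2) = 0.63436050
P = 50.9300 * 0.99509736 * 0.63436050 - 48.8800 * 1.00000000 * 0.58454978 = 3.5768


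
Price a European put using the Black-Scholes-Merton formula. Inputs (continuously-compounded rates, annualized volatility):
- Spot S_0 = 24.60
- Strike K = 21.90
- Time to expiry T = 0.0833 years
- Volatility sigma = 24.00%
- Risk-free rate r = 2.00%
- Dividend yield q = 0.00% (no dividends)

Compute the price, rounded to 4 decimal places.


d1 = (ln(S/K) + (r - q + 0.5*sigma^2) * T) / (sigma * sqrt(T)) = 1.73708701
d2 = d1 - sigma * sqrt(T) = 1.66781884
exp(-rT) = 0.99833539; exp(-qT) = 1.00000000
P = K * exp(-rT) * N(-d2) - S_0 * exp(-qT) * N(-d1)
N(-d1) = 0.04118591; N(-d2) = 0.04767585
P = 21.9000 * 0.99833539 * 0.04767585 - 24.6000 * 1.00000000 * 0.04118591 = 0.0292

Answer: Price = 0.0292


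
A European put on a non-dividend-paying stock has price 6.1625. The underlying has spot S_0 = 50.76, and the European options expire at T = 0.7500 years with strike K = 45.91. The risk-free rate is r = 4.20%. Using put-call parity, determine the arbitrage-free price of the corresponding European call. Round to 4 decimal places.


Put-call parity: C - P = S_0 * exp(-qT) - K * exp(-rT).
S_0 * exp(-qT) = 50.7600 * 1.00000000 = 50.76000000
K * exp(-rT) = 45.9100 * 0.96899096 = 44.48637481
C = P + S*exp(-qT) - K*exp(-rT)
C = 6.1625 + 50.76000000 - 44.48637481 = 12.4361

Answer: Call price = 12.4361


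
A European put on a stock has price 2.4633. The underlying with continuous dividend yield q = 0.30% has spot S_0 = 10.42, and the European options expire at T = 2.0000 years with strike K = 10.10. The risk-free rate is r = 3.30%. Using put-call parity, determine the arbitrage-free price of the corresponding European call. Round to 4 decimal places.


Put-call parity: C - P = S_0 * exp(-qT) - K * exp(-rT).
S_0 * exp(-qT) = 10.4200 * 0.99401796 = 10.35766719
K * exp(-rT) = 10.1000 * 0.93613086 = 9.45492173
C = P + S*exp(-qT) - K*exp(-rT)
C = 2.4633 + 10.35766719 - 9.45492173 = 3.3660

Answer: Call price = 3.3660


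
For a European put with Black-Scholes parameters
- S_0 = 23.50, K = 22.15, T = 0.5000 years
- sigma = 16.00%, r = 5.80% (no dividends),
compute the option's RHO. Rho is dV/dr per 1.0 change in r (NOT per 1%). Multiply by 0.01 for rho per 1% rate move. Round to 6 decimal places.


d1 = 0.8358260659; d2 = 0.7226889810
phi(d1) = 0.2813260001; exp(-qT) = 1.0000000000; exp(-rT) = 0.9714164645
N(-d2) = 0.2349354934
Rho = -K*T*exp(-rT)*N(-d2) = -22.1500 * 0.5000 * 0.9714164645 * 0.2349354934 = -2.527539

Answer: Rho = -2.527539


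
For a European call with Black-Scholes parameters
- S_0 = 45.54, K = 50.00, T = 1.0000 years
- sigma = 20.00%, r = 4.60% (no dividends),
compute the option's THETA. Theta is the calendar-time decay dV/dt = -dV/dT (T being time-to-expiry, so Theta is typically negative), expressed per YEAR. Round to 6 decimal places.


Answer: Theta = -2.608118

Derivation:
d1 = -0.1371597240; d2 = -0.3371597240
phi(d1) = 0.3952072658; exp(-qT) = 1.0000000000; exp(-rT) = 0.9550419622
Theta = -S*exp(-qT)*phi(d1)*sigma/(2*sqrt(T)) - r*K*exp(-rT)*N(d2) + q*S*exp(-qT)*N(d1)
N(d1) = 0.4454522728; N(d2) = 0.3679982486; sqrt(T) = 1.0000000000
Term 1 = -45.5400 * 1.0000000000 * 0.3952072658 * 0.2000 / (2 * 1.0000000000) = -1.7997738885
Term 2 = -0.0460 * 50.0000 * 0.9550419622 * 0.3679982486 = -0.8083436697
Term 3 = 0 (no dividend yield, q = 0)
Theta = -1.7997738885 + (-0.8083436697) + (0.0000000000) = -2.608118


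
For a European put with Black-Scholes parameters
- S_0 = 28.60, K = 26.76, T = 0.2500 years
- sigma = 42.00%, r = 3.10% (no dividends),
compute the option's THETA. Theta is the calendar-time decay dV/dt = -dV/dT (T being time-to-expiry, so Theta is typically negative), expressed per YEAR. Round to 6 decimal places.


d1 = 0.4585642027; d2 = 0.2485642027
phi(d1) = 0.3591270343; exp(-qT) = 1.0000000000; exp(-rT) = 0.9922799538
Theta = -S*exp(-qT)*phi(d1)*sigma/(2*sqrt(T)) + r*K*exp(-rT)*N(-d2) - q*S*exp(-qT)*N(-d1)
N(-d1) = 0.3232735740; N(-d2) = 0.4018489508; sqrt(T) = 0.5000000000
Term 1 = -28.6000 * 1.0000000000 * 0.3591270343 * 0.4200 / (2 * 0.5000000000) = -4.3138339360
Term 2 = 0.0310 * 26.7600 * 0.9922799538 * 0.4018489508 = 0.3307842779
Term 3 = 0 (no dividend yield, q = 0)
Theta = -4.3138339360 + (0.3307842779) + (0.0000000000) = -3.983050

Answer: Theta = -3.983050


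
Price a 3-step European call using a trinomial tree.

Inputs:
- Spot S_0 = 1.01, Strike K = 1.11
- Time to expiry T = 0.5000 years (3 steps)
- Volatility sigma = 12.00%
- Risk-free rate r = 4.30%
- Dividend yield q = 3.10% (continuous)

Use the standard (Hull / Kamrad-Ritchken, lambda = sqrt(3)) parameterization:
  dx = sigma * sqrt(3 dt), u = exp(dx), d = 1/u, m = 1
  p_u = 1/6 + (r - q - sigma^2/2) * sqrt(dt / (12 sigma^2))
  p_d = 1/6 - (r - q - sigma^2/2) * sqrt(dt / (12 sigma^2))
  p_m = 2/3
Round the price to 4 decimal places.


dt = T/N = 0.166667; dx = sigma*sqrt(3*dt) = 0.084853
u = exp(dx) = 1.088557; d = 1/u = 0.918647
p_u = 0.171381, p_m = 0.666667, p_d = 0.161953
Discount per step: exp(-r*dt) = 0.992859
Stock lattice S(k, j) with j the centered position index:
  k=0: S(0,+0) = 1.0100
  k=1: S(1,-1) = 0.9278; S(1,+0) = 1.0100; S(1,+1) = 1.0994
  k=2: S(2,-2) = 0.8524; S(2,-1) = 0.9278; S(2,+0) = 1.0100; S(2,+1) = 1.0994; S(2,+2) = 1.1968
  k=3: S(3,-3) = 0.7830; S(3,-2) = 0.8524; S(3,-1) = 0.9278; S(3,+0) = 1.0100; S(3,+1) = 1.0994; S(3,+2) = 1.1968; S(3,+3) = 1.3028
Terminal payoffs V(N, j) = max(S_T - K, 0):
  V(3,-3) = 0.000000; V(3,-2) = 0.000000; V(3,-1) = 0.000000; V(3,+0) = 0.000000; V(3,+1) = 0.000000; V(3,+2) = 0.086806; V(3,+3) = 0.192791
Backward induction: V(k, j) = exp(-r*dt) * [p_u * V(k+1, j+1) + p_m * V(k+1, j) + p_d * V(k+1, j-1)]
  V(2,-2) = exp(-r*dt) * [p_u*0.000000 + p_m*0.000000 + p_d*0.000000] = 0.000000
  V(2,-1) = exp(-r*dt) * [p_u*0.000000 + p_m*0.000000 + p_d*0.000000] = 0.000000
  V(2,+0) = exp(-r*dt) * [p_u*0.000000 + p_m*0.000000 + p_d*0.000000] = 0.000000
  V(2,+1) = exp(-r*dt) * [p_u*0.086806 + p_m*0.000000 + p_d*0.000000] = 0.014771
  V(2,+2) = exp(-r*dt) * [p_u*0.192791 + p_m*0.086806 + p_d*0.000000] = 0.090262
  V(1,-1) = exp(-r*dt) * [p_u*0.000000 + p_m*0.000000 + p_d*0.000000] = 0.000000
  V(1,+0) = exp(-r*dt) * [p_u*0.014771 + p_m*0.000000 + p_d*0.000000] = 0.002513
  V(1,+1) = exp(-r*dt) * [p_u*0.090262 + p_m*0.014771 + p_d*0.000000] = 0.025135
  V(0,+0) = exp(-r*dt) * [p_u*0.025135 + p_m*0.002513 + p_d*0.000000] = 0.005941

Answer: Price = V(0,0) = 0.0059


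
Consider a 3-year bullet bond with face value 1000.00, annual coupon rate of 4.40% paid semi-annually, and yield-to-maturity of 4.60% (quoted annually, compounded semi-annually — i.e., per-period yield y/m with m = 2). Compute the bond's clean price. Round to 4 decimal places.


Answer: Price = 994.4548

Derivation:
Coupon per period c = face * coupon_rate / m = 22.000000
Periods per year m = 2; per-period yield y/m = 0.023000
Number of cashflows N = 6
Cashflows (t years, CF_t, discount factor 1/(1+y/m)^(m*t), PV):
  t = 0.5000: CF_t = 22.000000, DF = 0.977517, PV = 21.505376
  t = 1.0000: CF_t = 22.000000, DF = 0.955540, PV = 21.021873
  t = 1.5000: CF_t = 22.000000, DF = 0.934056, PV = 20.549241
  t = 2.0000: CF_t = 22.000000, DF = 0.913056, PV = 20.087234
  t = 2.5000: CF_t = 22.000000, DF = 0.892528, PV = 19.635615
  t = 3.0000: CF_t = 1022.000000, DF = 0.872461, PV = 891.655502
Price P = sum_t PV_t = 994.454841


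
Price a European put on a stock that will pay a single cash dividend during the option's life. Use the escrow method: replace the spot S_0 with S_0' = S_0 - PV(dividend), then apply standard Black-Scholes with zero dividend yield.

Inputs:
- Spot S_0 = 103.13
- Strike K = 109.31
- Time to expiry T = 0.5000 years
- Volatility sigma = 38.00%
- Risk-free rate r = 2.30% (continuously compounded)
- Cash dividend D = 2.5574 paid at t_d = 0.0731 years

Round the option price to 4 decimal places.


Answer: Price = 15.2833

Derivation:
PV(D) = D * exp(-r * t_d) = 2.5574 * 0.99832011 = 2.55310386
S_0' = S_0 - PV(D) = 103.1300 - 2.55310386 = 100.57689614
d1 = (ln(S_0'/K) + (r + sigma^2/2)*T) / (sigma*sqrt(T)) = -0.13273255
d2 = d1 - sigma*sqrt(T) = -0.40143312
exp(-rT) = 0.98856587
N(-d1) = 0.55279755; N(-d2) = 0.65594937
P = K * exp(-rT) * N(-d2) - S_0' * N(-d1) = 109.3100 * 0.98856587 * 0.65594937 - 100.57689614 * 0.55279755 = 15.2833


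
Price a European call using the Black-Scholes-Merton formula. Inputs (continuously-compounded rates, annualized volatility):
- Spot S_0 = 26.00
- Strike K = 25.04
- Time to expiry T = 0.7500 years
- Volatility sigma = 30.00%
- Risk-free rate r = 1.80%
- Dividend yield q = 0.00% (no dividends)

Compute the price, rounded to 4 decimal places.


Answer: Price = 3.3185

Derivation:
d1 = (ln(S/K) + (r - q + 0.5*sigma^2) * T) / (sigma * sqrt(T)) = 0.32667245
d2 = d1 - sigma * sqrt(T) = 0.06686483
exp(-rT) = 0.98659072; exp(-qT) = 1.00000000
C = S_0 * exp(-qT) * N(d1) - K * exp(-rT) * N(d2)
N(d1) = 0.62804218; N(d2) = 0.52665534
C = 26.0000 * 1.00000000 * 0.62804218 - 25.0400 * 0.98659072 * 0.52665534 = 3.3185


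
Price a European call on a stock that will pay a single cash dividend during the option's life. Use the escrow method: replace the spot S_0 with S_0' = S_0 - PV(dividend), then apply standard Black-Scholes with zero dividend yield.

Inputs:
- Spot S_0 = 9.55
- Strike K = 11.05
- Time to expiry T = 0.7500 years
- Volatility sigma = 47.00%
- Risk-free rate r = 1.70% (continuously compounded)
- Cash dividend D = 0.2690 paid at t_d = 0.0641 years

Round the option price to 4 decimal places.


PV(D) = D * exp(-r * t_d) = 0.2690 * 0.99891089 = 0.26870703
S_0' = S_0 - PV(D) = 9.5500 - 0.26870703 = 9.28129297
d1 = (ln(S_0'/K) + (r + sigma^2/2)*T) / (sigma*sqrt(T)) = -0.19369994
d2 = d1 - sigma*sqrt(T) = -0.60073188
exp(-rT) = 0.98733094
N(d1) = 0.42320542; N(d2) = 0.27400929
C = S_0' * N(d1) - K * exp(-rT) * N(d2) = 9.28129297 * 0.42320542 - 11.0500 * 0.98733094 * 0.27400929 = 0.9385

Answer: Price = 0.9385


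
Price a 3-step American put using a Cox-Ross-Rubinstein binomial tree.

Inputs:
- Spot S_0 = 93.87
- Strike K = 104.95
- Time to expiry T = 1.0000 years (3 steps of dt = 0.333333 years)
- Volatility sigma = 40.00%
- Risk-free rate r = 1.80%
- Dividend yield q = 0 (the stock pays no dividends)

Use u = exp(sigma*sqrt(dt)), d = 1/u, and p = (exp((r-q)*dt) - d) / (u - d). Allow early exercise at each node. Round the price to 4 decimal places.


Answer: Price = V(0,0) = 21.4959

Derivation:
dt = T/N = 0.333333
u = exp(sigma*sqrt(dt)) = 1.259784; d = 1/u = 0.793787
p = (exp((r-q)*dt) - d) / (u - d) = 0.455435
Discount per step: exp(-r*dt) = 0.994018
Stock lattice S(k, i) with i counting down-moves:
  k=0: S(0,0) = 93.8700
  k=1: S(1,0) = 118.2559; S(1,1) = 74.5128
  k=2: S(2,0) = 148.9769; S(2,1) = 93.8700; S(2,2) = 59.1473
  k=3: S(3,0) = 187.6786; S(3,1) = 118.2559; S(3,2) = 74.5128; S(3,3) = 46.9503
Terminal payoffs V(N, i) = max(K - S_T, 0):
  V(3,0) = 0.000000; V(3,1) = 0.000000; V(3,2) = 30.437214; V(3,3) = 57.999656
Backward induction: V(k, i) = exp(-r*dt) * [p * V(k+1, i) + (1-p) * V(k+1, i+1)]; then take max(V_cont, immediate exercise) for American.
  V(2,0) = exp(-r*dt) * [p*0.000000 + (1-p)*0.000000] = 0.000000; exercise = 0.000000; V(2,0) = max -> 0.000000
  V(2,1) = exp(-r*dt) * [p*0.000000 + (1-p)*30.437214] = 16.475903; exercise = 11.080000; V(2,1) = max -> 16.475903
  V(2,2) = exp(-r*dt) * [p*30.437214 + (1-p)*57.999656] = 45.174904; exercise = 45.802718; V(2,2) = max -> 45.802718
  V(1,0) = exp(-r*dt) * [p*0.000000 + (1-p)*16.475903] = 8.918535; exercise = 0.000000; V(1,0) = max -> 8.918535
  V(1,1) = exp(-r*dt) * [p*16.475903 + (1-p)*45.802718] = 32.252179; exercise = 30.437214; V(1,1) = max -> 32.252179
  V(0,0) = exp(-r*dt) * [p*8.918535 + (1-p)*32.252179] = 21.495869; exercise = 11.080000; V(0,0) = max -> 21.495869


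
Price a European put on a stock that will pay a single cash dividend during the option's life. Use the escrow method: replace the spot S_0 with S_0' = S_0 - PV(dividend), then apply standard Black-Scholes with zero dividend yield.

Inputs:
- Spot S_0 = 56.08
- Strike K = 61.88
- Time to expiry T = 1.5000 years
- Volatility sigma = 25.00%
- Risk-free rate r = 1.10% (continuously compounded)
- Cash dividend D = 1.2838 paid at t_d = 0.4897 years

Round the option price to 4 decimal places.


PV(D) = D * exp(-r * t_d) = 1.2838 * 0.99462778 = 1.27690315
S_0' = S_0 - PV(D) = 56.0800 - 1.27690315 = 54.80309685
d1 = (ln(S_0'/K) + (r + sigma^2/2)*T) / (sigma*sqrt(T)) = -0.18967321
d2 = d1 - sigma*sqrt(T) = -0.49585942
exp(-rT) = 0.98363538
N(-d1) = 0.57521739; N(-d2) = 0.69000320
P = K * exp(-rT) * N(-d2) - S_0' * N(-d1) = 61.8800 * 0.98363538 * 0.69000320 - 54.80309685 * 0.57521739 = 10.4750

Answer: Price = 10.4750


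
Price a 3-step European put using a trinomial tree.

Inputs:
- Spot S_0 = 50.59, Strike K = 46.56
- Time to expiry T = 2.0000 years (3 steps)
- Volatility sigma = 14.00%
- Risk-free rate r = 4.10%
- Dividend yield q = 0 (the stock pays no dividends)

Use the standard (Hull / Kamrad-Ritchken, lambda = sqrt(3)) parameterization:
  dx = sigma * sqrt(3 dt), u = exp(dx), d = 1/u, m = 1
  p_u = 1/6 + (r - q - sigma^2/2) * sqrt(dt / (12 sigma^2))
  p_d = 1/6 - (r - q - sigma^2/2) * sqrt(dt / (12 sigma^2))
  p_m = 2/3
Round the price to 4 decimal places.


dt = T/N = 0.666667; dx = sigma*sqrt(3*dt) = 0.197990
u = exp(dx) = 1.218950; d = 1/u = 0.820378
p_u = 0.219195, p_m = 0.666667, p_d = 0.114139
Discount per step: exp(-r*dt) = 0.973037
Stock lattice S(k, j) with j the centered position index:
  k=0: S(0,+0) = 50.5900
  k=1: S(1,-1) = 41.5029; S(1,+0) = 50.5900; S(1,+1) = 61.6667
  k=2: S(2,-2) = 34.0481; S(2,-1) = 41.5029; S(2,+0) = 50.5900; S(2,+1) = 61.6667; S(2,+2) = 75.1686
  k=3: S(3,-3) = 27.9323; S(3,-2) = 34.0481; S(3,-1) = 41.5029; S(3,+0) = 50.5900; S(3,+1) = 61.6667; S(3,+2) = 75.1686; S(3,+3) = 91.6268
Terminal payoffs V(N, j) = max(K - S_T, 0):
  V(3,-3) = 18.627686; V(3,-2) = 12.511903; V(3,-1) = 5.057070; V(3,+0) = 0.000000; V(3,+1) = 0.000000; V(3,+2) = 0.000000; V(3,+3) = 0.000000
Backward induction: V(k, j) = exp(-r*dt) * [p_u * V(k+1, j+1) + p_m * V(k+1, j) + p_d * V(k+1, j-1)]
  V(2,-2) = exp(-r*dt) * [p_u*5.057070 + p_m*12.511903 + p_d*18.627686] = 11.263769
  V(2,-1) = exp(-r*dt) * [p_u*0.000000 + p_m*5.057070 + p_d*12.511903] = 4.670064
  V(2,+0) = exp(-r*dt) * [p_u*0.000000 + p_m*0.000000 + p_d*5.057070] = 0.561644
  V(2,+1) = exp(-r*dt) * [p_u*0.000000 + p_m*0.000000 + p_d*0.000000] = 0.000000
  V(2,+2) = exp(-r*dt) * [p_u*0.000000 + p_m*0.000000 + p_d*0.000000] = 0.000000
  V(1,-1) = exp(-r*dt) * [p_u*0.561644 + p_m*4.670064 + p_d*11.263769] = 4.400187
  V(1,+0) = exp(-r*dt) * [p_u*0.000000 + p_m*0.561644 + p_d*4.670064] = 0.882997
  V(1,+1) = exp(-r*dt) * [p_u*0.000000 + p_m*0.000000 + p_d*0.561644] = 0.062377
  V(0,+0) = exp(-r*dt) * [p_u*0.062377 + p_m*0.882997 + p_d*4.400187] = 1.074786

Answer: Price = V(0,0) = 1.0748


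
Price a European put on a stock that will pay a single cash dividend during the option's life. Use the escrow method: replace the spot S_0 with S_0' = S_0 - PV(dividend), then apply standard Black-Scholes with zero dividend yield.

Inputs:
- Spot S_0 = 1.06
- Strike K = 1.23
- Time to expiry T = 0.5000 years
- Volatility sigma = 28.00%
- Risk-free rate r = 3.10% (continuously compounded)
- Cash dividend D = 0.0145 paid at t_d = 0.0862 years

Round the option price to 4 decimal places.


Answer: Price = 0.1951

Derivation:
PV(D) = D * exp(-r * t_d) = 0.0145 * 0.99733137 = 0.01446130
S_0' = S_0 - PV(D) = 1.0600 - 0.01446130 = 1.04553870
d1 = (ln(S_0'/K) + (r + sigma^2/2)*T) / (sigma*sqrt(T)) = -0.64337585
d2 = d1 - sigma*sqrt(T) = -0.84136575
exp(-rT) = 0.98461951
N(-d1) = 0.74000987; N(-d2) = 0.79992847
P = K * exp(-rT) * N(-d2) - S_0' * N(-d1) = 1.2300 * 0.98461951 * 0.79992847 - 1.04553870 * 0.74000987 = 0.1951


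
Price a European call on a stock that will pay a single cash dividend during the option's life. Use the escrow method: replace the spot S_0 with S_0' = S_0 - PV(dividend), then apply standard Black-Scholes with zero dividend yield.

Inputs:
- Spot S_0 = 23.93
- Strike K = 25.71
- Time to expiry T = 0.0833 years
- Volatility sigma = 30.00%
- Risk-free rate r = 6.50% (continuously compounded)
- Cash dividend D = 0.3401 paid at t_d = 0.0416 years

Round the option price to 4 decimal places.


Answer: Price = 0.2016

Derivation:
PV(D) = D * exp(-r * t_d) = 0.3401 * 0.99729965 = 0.33918161
S_0' = S_0 - PV(D) = 23.9300 - 0.33918161 = 23.59081839
d1 = (ln(S_0'/K) + (r + sigma^2/2)*T) / (sigma*sqrt(T)) = -0.88767388
d2 = d1 - sigma*sqrt(T) = -0.97425910
exp(-rT) = 0.99460013
N(d1) = 0.18735810; N(d2) = 0.16496395
C = S_0' * N(d1) - K * exp(-rT) * N(d2) = 23.59081839 * 0.18735810 - 25.7100 * 0.99460013 * 0.16496395 = 0.2016


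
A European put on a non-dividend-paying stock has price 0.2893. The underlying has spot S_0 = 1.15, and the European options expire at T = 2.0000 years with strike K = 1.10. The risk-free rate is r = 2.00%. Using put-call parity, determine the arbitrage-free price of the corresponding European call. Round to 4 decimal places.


Answer: Call price = 0.3824

Derivation:
Put-call parity: C - P = S_0 * exp(-qT) - K * exp(-rT).
S_0 * exp(-qT) = 1.1500 * 1.00000000 = 1.15000000
K * exp(-rT) = 1.1000 * 0.96078944 = 1.05686838
C = P + S*exp(-qT) - K*exp(-rT)
C = 0.2893 + 1.15000000 - 1.05686838 = 0.3824


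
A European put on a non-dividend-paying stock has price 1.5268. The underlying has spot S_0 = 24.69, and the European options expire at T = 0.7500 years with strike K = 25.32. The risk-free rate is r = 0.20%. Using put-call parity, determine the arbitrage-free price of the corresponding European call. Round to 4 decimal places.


Put-call parity: C - P = S_0 * exp(-qT) - K * exp(-rT).
S_0 * exp(-qT) = 24.6900 * 1.00000000 = 24.69000000
K * exp(-rT) = 25.3200 * 0.99850112 = 25.28204847
C = P + S*exp(-qT) - K*exp(-rT)
C = 1.5268 + 24.69000000 - 25.28204847 = 0.9348

Answer: Call price = 0.9348


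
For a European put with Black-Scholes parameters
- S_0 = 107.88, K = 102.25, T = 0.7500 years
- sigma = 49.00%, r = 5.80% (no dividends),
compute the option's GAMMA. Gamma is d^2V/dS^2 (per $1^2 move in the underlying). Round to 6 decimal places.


Answer: Gamma = 0.007907

Derivation:
d1 = 0.4409923975; d2 = 0.0166399496
phi(d1) = 0.3619766107; exp(-qT) = 1.0000000000; exp(-rT) = 0.9574325541
Gamma = exp(-qT) * phi(d1) / (S * sigma * sqrt(T)) = 1.0000000000 * 0.3619766107 / (107.8800 * 0.4900 * 0.8660254038) = 0.007907


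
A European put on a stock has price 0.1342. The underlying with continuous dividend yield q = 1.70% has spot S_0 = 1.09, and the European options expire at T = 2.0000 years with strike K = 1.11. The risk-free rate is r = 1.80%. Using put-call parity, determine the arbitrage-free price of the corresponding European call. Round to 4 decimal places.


Put-call parity: C - P = S_0 * exp(-qT) - K * exp(-rT).
S_0 * exp(-qT) = 1.0900 * 0.96657150 = 1.05356294
K * exp(-rT) = 1.1100 * 0.96464029 = 1.07075073
C = P + S*exp(-qT) - K*exp(-rT)
C = 0.1342 + 1.05356294 - 1.07075073 = 0.1170

Answer: Call price = 0.1170


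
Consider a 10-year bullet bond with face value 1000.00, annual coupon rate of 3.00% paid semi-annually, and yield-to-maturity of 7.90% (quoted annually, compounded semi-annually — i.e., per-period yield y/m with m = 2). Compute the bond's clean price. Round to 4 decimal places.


Answer: Price = 665.5580

Derivation:
Coupon per period c = face * coupon_rate / m = 15.000000
Periods per year m = 2; per-period yield y/m = 0.039500
Number of cashflows N = 20
Cashflows (t years, CF_t, discount factor 1/(1+y/m)^(m*t), PV):
  t = 0.5000: CF_t = 15.000000, DF = 0.962001, PV = 14.430014
  t = 1.0000: CF_t = 15.000000, DF = 0.925446, PV = 13.881688
  t = 1.5000: CF_t = 15.000000, DF = 0.890280, PV = 13.354197
  t = 2.0000: CF_t = 15.000000, DF = 0.856450, PV = 12.846750
  t = 2.5000: CF_t = 15.000000, DF = 0.823906, PV = 12.358586
  t = 3.0000: CF_t = 15.000000, DF = 0.792598, PV = 11.888972
  t = 3.5000: CF_t = 15.000000, DF = 0.762480, PV = 11.437202
  t = 4.0000: CF_t = 15.000000, DF = 0.733507, PV = 11.002600
  t = 4.5000: CF_t = 15.000000, DF = 0.705634, PV = 10.584511
  t = 5.0000: CF_t = 15.000000, DF = 0.678821, PV = 10.182310
  t = 5.5000: CF_t = 15.000000, DF = 0.653026, PV = 9.795392
  t = 6.0000: CF_t = 15.000000, DF = 0.628212, PV = 9.423177
  t = 6.5000: CF_t = 15.000000, DF = 0.604340, PV = 9.065105
  t = 7.0000: CF_t = 15.000000, DF = 0.581376, PV = 8.720640
  t = 7.5000: CF_t = 15.000000, DF = 0.559284, PV = 8.389264
  t = 8.0000: CF_t = 15.000000, DF = 0.538032, PV = 8.070480
  t = 8.5000: CF_t = 15.000000, DF = 0.517587, PV = 7.763809
  t = 9.0000: CF_t = 15.000000, DF = 0.497919, PV = 7.468792
  t = 9.5000: CF_t = 15.000000, DF = 0.478999, PV = 7.184985
  t = 10.0000: CF_t = 1015.000000, DF = 0.460798, PV = 467.709476
Price P = sum_t PV_t = 665.557951


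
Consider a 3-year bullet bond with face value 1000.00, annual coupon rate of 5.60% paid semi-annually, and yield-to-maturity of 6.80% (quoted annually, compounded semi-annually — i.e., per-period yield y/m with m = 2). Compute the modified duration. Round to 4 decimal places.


Answer: Modified duration = 2.7071

Derivation:
Coupon per period c = face * coupon_rate / m = 28.000000
Periods per year m = 2; per-period yield y/m = 0.034000
Number of cashflows N = 6
Cashflows (t years, CF_t, discount factor 1/(1+y/m)^(m*t), PV):
  t = 0.5000: CF_t = 28.000000, DF = 0.967118, PV = 27.079304
  t = 1.0000: CF_t = 28.000000, DF = 0.935317, PV = 26.188882
  t = 1.5000: CF_t = 28.000000, DF = 0.904562, PV = 25.327739
  t = 2.0000: CF_t = 28.000000, DF = 0.874818, PV = 24.494912
  t = 2.5000: CF_t = 28.000000, DF = 0.846052, PV = 23.689470
  t = 3.0000: CF_t = 1028.000000, DF = 0.818233, PV = 841.143091
Price P = sum_t PV_t = 967.923396
First compute Macaulay numerator sum_t t * PV_t:
  t * PV_t at t = 0.5000: 13.539652
  t * PV_t at t = 1.0000: 26.188882
  t * PV_t at t = 1.5000: 37.991608
  t * PV_t at t = 2.0000: 48.989823
  t * PV_t at t = 2.5000: 59.223674
  t * PV_t at t = 3.0000: 2523.429273
Macaulay duration D = 2709.362912 / 967.923396 = 2.799150
Modified duration = D / (1 + y/m) = 2.799150 / (1 + 0.034000) = 2.707108


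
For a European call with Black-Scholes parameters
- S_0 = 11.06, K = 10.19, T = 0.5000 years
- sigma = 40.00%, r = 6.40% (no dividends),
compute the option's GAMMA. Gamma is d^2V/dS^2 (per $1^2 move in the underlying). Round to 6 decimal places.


d1 = 0.5442181894; d2 = 0.2613754769
phi(d1) = 0.3440304005; exp(-qT) = 1.0000000000; exp(-rT) = 0.9685065821
Gamma = exp(-qT) * phi(d1) / (S * sigma * sqrt(T)) = 1.0000000000 * 0.3440304005 / (11.0600 * 0.4000 * 0.7071067812) = 0.109976

Answer: Gamma = 0.109976


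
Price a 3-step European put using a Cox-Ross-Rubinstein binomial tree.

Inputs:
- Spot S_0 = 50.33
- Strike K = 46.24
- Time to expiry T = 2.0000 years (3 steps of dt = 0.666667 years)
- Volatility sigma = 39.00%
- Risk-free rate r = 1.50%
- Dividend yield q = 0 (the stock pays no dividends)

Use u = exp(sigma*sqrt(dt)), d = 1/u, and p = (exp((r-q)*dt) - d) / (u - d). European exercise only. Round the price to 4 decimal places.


Answer: Price = V(0,0) = 8.5531

Derivation:
dt = T/N = 0.666667
u = exp(sigma*sqrt(dt)) = 1.374972; d = 1/u = 0.727287
p = (exp((r-q)*dt) - d) / (u - d) = 0.436575
Discount per step: exp(-r*dt) = 0.990050
Stock lattice S(k, i) with i counting down-moves:
  k=0: S(0,0) = 50.3300
  k=1: S(1,0) = 69.2024; S(1,1) = 36.6044
  k=2: S(2,0) = 95.1513; S(2,1) = 50.3300; S(2,2) = 26.6219
  k=3: S(3,0) = 130.8305; S(3,1) = 69.2024; S(3,2) = 36.6044; S(3,3) = 19.3618
Terminal payoffs V(N, i) = max(K - S_T, 0):
  V(3,0) = 0.000000; V(3,1) = 0.000000; V(3,2) = 9.635629; V(3,3) = 26.878234
Backward induction: V(k, i) = exp(-r*dt) * [p * V(k+1, i) + (1-p) * V(k+1, i+1)].
  V(2,0) = exp(-r*dt) * [p*0.000000 + (1-p)*0.000000] = 0.000000
  V(2,1) = exp(-r*dt) * [p*0.000000 + (1-p)*9.635629] = 5.374939
  V(2,2) = exp(-r*dt) * [p*9.635629 + (1-p)*26.878234] = 19.158010
  V(1,0) = exp(-r*dt) * [p*0.000000 + (1-p)*5.374939] = 2.998245
  V(1,1) = exp(-r*dt) * [p*5.374939 + (1-p)*19.158010] = 13.009920
  V(0,0) = exp(-r*dt) * [p*2.998245 + (1-p)*13.009920] = 8.553117


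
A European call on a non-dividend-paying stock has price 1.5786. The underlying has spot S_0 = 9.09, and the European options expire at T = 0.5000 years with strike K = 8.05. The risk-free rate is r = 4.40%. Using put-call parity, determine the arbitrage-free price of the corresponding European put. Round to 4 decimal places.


Answer: Put price = 0.3634

Derivation:
Put-call parity: C - P = S_0 * exp(-qT) - K * exp(-rT).
S_0 * exp(-qT) = 9.0900 * 1.00000000 = 9.09000000
K * exp(-rT) = 8.0500 * 0.97824024 = 7.87483389
P = C - S*exp(-qT) + K*exp(-rT)
P = 1.5786 - 9.09000000 + 7.87483389 = 0.3634


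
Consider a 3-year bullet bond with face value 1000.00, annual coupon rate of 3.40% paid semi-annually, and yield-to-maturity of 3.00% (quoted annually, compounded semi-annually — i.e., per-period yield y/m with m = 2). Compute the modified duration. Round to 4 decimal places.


Coupon per period c = face * coupon_rate / m = 17.000000
Periods per year m = 2; per-period yield y/m = 0.015000
Number of cashflows N = 6
Cashflows (t years, CF_t, discount factor 1/(1+y/m)^(m*t), PV):
  t = 0.5000: CF_t = 17.000000, DF = 0.985222, PV = 16.748768
  t = 1.0000: CF_t = 17.000000, DF = 0.970662, PV = 16.501250
  t = 1.5000: CF_t = 17.000000, DF = 0.956317, PV = 16.257389
  t = 2.0000: CF_t = 17.000000, DF = 0.942184, PV = 16.017132
  t = 2.5000: CF_t = 17.000000, DF = 0.928260, PV = 15.780426
  t = 3.0000: CF_t = 1017.000000, DF = 0.914542, PV = 930.089410
Price P = sum_t PV_t = 1011.394374
First compute Macaulay numerator sum_t t * PV_t:
  t * PV_t at t = 0.5000: 8.374384
  t * PV_t at t = 1.0000: 16.501250
  t * PV_t at t = 1.5000: 24.386083
  t * PV_t at t = 2.0000: 32.034264
  t * PV_t at t = 2.5000: 39.451064
  t * PV_t at t = 3.0000: 2790.268229
Macaulay duration D = 2911.015274 / 1011.394374 = 2.878220
Modified duration = D / (1 + y/m) = 2.878220 / (1 + 0.015000) = 2.835684

Answer: Modified duration = 2.8357


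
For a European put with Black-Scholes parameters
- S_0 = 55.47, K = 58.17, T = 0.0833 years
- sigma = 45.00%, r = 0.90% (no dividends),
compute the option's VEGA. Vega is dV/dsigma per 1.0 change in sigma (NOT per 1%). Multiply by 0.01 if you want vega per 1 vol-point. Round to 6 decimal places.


Answer: Vega = 6.114546

Derivation:
d1 = -0.2952282132; d2 = -0.4251060404
phi(d1) = 0.3819298286; exp(-qT) = 1.0000000000; exp(-rT) = 0.9992505810
Vega = S * exp(-qT) * phi(d1) * sqrt(T) = 55.4700 * 1.0000000000 * 0.3819298286 * 0.2886173938 = 6.114546


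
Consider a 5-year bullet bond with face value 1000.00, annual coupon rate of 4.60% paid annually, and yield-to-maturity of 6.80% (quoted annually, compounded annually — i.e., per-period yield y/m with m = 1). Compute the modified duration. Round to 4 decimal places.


Answer: Modified duration = 4.2655

Derivation:
Coupon per period c = face * coupon_rate / m = 46.000000
Periods per year m = 1; per-period yield y/m = 0.068000
Number of cashflows N = 5
Cashflows (t years, CF_t, discount factor 1/(1+y/m)^(m*t), PV):
  t = 1.0000: CF_t = 46.000000, DF = 0.936330, PV = 43.071161
  t = 2.0000: CF_t = 46.000000, DF = 0.876713, PV = 40.328802
  t = 3.0000: CF_t = 46.000000, DF = 0.820892, PV = 37.761051
  t = 4.0000: CF_t = 46.000000, DF = 0.768626, PV = 35.356789
  t = 5.0000: CF_t = 1046.000000, DF = 0.719687, PV = 752.792738
Price P = sum_t PV_t = 909.310542
First compute Macaulay numerator sum_t t * PV_t:
  t * PV_t at t = 1.0000: 43.071161
  t * PV_t at t = 2.0000: 80.657605
  t * PV_t at t = 3.0000: 113.283153
  t * PV_t at t = 4.0000: 141.427157
  t * PV_t at t = 5.0000: 3763.963691
Macaulay duration D = 4142.402768 / 909.310542 = 4.555542
Modified duration = D / (1 + y/m) = 4.555542 / (1 + 0.068000) = 4.265489


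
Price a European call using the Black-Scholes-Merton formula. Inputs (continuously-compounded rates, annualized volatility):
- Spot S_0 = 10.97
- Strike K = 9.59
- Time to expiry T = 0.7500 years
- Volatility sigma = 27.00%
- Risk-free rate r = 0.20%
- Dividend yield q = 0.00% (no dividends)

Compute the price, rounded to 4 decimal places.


d1 = (ln(S/K) + (r - q + 0.5*sigma^2) * T) / (sigma * sqrt(T)) = 0.69829825
d2 = d1 - sigma * sqrt(T) = 0.46447139
exp(-rT) = 0.99850112; exp(-qT) = 1.00000000
C = S_0 * exp(-qT) * N(d1) - K * exp(-rT) * N(d2)
N(d1) = 0.75750465; N(d2) = 0.67884497
C = 10.9700 * 1.00000000 * 0.75750465 - 9.5900 * 0.99850112 * 0.67884497 = 1.8095

Answer: Price = 1.8095


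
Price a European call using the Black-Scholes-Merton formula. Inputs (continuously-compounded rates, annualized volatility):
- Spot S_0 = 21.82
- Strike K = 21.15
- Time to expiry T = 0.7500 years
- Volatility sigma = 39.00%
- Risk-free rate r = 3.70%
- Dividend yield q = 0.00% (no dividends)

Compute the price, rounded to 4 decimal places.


d1 = (ln(S/K) + (r - q + 0.5*sigma^2) * T) / (sigma * sqrt(T)) = 0.34337411
d2 = d1 - sigma * sqrt(T) = 0.00562421
exp(-rT) = 0.97263149; exp(-qT) = 1.00000000
C = S_0 * exp(-qT) * N(d1) - K * exp(-rT) * N(d2)
N(d1) = 0.63434148; N(d2) = 0.50224372
C = 21.8200 * 1.00000000 * 0.63434148 - 21.1500 * 0.97263149 * 0.50224372 = 3.5096

Answer: Price = 3.5096


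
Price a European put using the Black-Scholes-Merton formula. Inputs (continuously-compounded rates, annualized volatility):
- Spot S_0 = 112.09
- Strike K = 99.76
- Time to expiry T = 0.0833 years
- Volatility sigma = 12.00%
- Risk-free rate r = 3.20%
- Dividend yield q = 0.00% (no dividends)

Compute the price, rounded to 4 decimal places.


d1 = (ln(S/K) + (r - q + 0.5*sigma^2) * T) / (sigma * sqrt(T)) = 3.45902514
d2 = d1 - sigma * sqrt(T) = 3.42439106
exp(-rT) = 0.99733795; exp(-qT) = 1.00000000
P = K * exp(-rT) * N(-d2) - S_0 * exp(-qT) * N(-d1)
N(-d1) = 0.00027107; N(-d2) = 0.00030809
P = 99.7600 * 0.99733795 * 0.00030809 - 112.0900 * 1.00000000 * 0.00027107 = 0.0003

Answer: Price = 0.0003


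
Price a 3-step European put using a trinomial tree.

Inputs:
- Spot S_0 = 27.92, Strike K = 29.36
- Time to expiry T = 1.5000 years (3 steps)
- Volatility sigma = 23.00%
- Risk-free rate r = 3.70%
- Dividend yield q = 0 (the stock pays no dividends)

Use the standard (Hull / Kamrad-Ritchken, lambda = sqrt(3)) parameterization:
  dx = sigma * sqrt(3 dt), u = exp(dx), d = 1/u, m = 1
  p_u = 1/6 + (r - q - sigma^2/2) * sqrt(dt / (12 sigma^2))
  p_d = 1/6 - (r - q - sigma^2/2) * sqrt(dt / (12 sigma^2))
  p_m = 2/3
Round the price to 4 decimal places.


Answer: Price = V(0,0) = 2.9971

Derivation:
dt = T/N = 0.500000; dx = sigma*sqrt(3*dt) = 0.281691
u = exp(dx) = 1.325370; d = 1/u = 0.754507
p_u = 0.176030, p_m = 0.666667, p_d = 0.157304
Discount per step: exp(-r*dt) = 0.981670
Stock lattice S(k, j) with j the centered position index:
  k=0: S(0,+0) = 27.9200
  k=1: S(1,-1) = 21.0658; S(1,+0) = 27.9200; S(1,+1) = 37.0043
  k=2: S(2,-2) = 15.8943; S(2,-1) = 21.0658; S(2,+0) = 27.9200; S(2,+1) = 37.0043; S(2,+2) = 49.0444
  k=3: S(3,-3) = 11.9924; S(3,-2) = 15.8943; S(3,-1) = 21.0658; S(3,+0) = 27.9200; S(3,+1) = 37.0043; S(3,+2) = 49.0444; S(3,+3) = 65.0019
Terminal payoffs V(N, j) = max(K - S_T, 0):
  V(3,-3) = 17.367646; V(3,-2) = 13.465699; V(3,-1) = 8.294177; V(3,+0) = 1.440000; V(3,+1) = 0.000000; V(3,+2) = 0.000000; V(3,+3) = 0.000000
Backward induction: V(k, j) = exp(-r*dt) * [p_u * V(k+1, j+1) + p_m * V(k+1, j) + p_d * V(k+1, j-1)]
  V(2,-2) = exp(-r*dt) * [p_u*8.294177 + p_m*13.465699 + p_d*17.367646] = 12.927758
  V(2,-1) = exp(-r*dt) * [p_u*1.440000 + p_m*8.294177 + p_d*13.465699] = 7.756310
  V(2,+0) = exp(-r*dt) * [p_u*0.000000 + p_m*1.440000 + p_d*8.294177] = 2.223192
  V(2,+1) = exp(-r*dt) * [p_u*0.000000 + p_m*0.000000 + p_d*1.440000] = 0.222365
  V(2,+2) = exp(-r*dt) * [p_u*0.000000 + p_m*0.000000 + p_d*0.000000] = 0.000000
  V(1,-1) = exp(-r*dt) * [p_u*2.223192 + p_m*7.756310 + p_d*12.927758] = 7.456573
  V(1,+0) = exp(-r*dt) * [p_u*0.222365 + p_m*2.223192 + p_d*7.756310] = 2.691117
  V(1,+1) = exp(-r*dt) * [p_u*0.000000 + p_m*0.222365 + p_d*2.223192] = 0.488832
  V(0,+0) = exp(-r*dt) * [p_u*0.488832 + p_m*2.691117 + p_d*7.456573] = 2.997110


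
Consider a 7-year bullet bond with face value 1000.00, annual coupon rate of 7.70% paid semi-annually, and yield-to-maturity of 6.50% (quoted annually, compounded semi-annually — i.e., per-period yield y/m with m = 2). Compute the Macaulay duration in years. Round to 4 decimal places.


Coupon per period c = face * coupon_rate / m = 38.500000
Periods per year m = 2; per-period yield y/m = 0.032500
Number of cashflows N = 14
Cashflows (t years, CF_t, discount factor 1/(1+y/m)^(m*t), PV):
  t = 0.5000: CF_t = 38.500000, DF = 0.968523, PV = 37.288136
  t = 1.0000: CF_t = 38.500000, DF = 0.938037, PV = 36.114417
  t = 1.5000: CF_t = 38.500000, DF = 0.908510, PV = 34.977644
  t = 2.0000: CF_t = 38.500000, DF = 0.879913, PV = 33.876652
  t = 2.5000: CF_t = 38.500000, DF = 0.852216, PV = 32.810317
  t = 3.0000: CF_t = 38.500000, DF = 0.825391, PV = 31.777547
  t = 3.5000: CF_t = 38.500000, DF = 0.799410, PV = 30.777285
  t = 4.0000: CF_t = 38.500000, DF = 0.774247, PV = 29.808509
  t = 4.5000: CF_t = 38.500000, DF = 0.749876, PV = 28.870226
  t = 5.0000: CF_t = 38.500000, DF = 0.726272, PV = 27.961478
  t = 5.5000: CF_t = 38.500000, DF = 0.703411, PV = 27.081335
  t = 6.0000: CF_t = 38.500000, DF = 0.681270, PV = 26.228896
  t = 6.5000: CF_t = 38.500000, DF = 0.659826, PV = 25.403289
  t = 7.0000: CF_t = 1038.500000, DF = 0.639056, PV = 663.660021
Price P = sum_t PV_t = 1066.635751
Macaulay numerator sum_t t * PV_t:
  t * PV_t at t = 0.5000: 18.644068
  t * PV_t at t = 1.0000: 36.114417
  t * PV_t at t = 1.5000: 52.466465
  t * PV_t at t = 2.0000: 67.753305
  t * PV_t at t = 2.5000: 82.025793
  t * PV_t at t = 3.0000: 95.332641
  t * PV_t at t = 3.5000: 107.720498
  t * PV_t at t = 4.0000: 119.234034
  t * PV_t at t = 4.5000: 129.916018
  t * PV_t at t = 5.0000: 139.807391
  t * PV_t at t = 5.5000: 148.947341
  t * PV_t at t = 6.0000: 157.373374
  t * PV_t at t = 6.5000: 165.121377
  t * PV_t at t = 7.0000: 4645.620145
Macaulay duration D = (sum_t t * PV_t) / P = 5966.076866 / 1066.635751 = 5.593359

Answer: Macaulay duration = 5.5934 years


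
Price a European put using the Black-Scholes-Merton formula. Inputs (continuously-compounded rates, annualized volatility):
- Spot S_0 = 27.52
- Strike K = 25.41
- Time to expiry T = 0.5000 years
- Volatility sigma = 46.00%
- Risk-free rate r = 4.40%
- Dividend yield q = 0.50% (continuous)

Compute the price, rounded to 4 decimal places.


d1 = (ln(S/K) + (r - q + 0.5*sigma^2) * T) / (sigma * sqrt(T)) = 0.46782866
d2 = d1 - sigma * sqrt(T) = 0.14255954
exp(-rT) = 0.97824024; exp(-qT) = 0.99750312
P = K * exp(-rT) * N(-d2) - S_0 * exp(-qT) * N(-d1)
N(-d1) = 0.31995356; N(-d2) = 0.44331903
P = 25.4100 * 0.97824024 * 0.44331903 - 27.5200 * 0.99750312 * 0.31995356 = 2.2365

Answer: Price = 2.2365
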